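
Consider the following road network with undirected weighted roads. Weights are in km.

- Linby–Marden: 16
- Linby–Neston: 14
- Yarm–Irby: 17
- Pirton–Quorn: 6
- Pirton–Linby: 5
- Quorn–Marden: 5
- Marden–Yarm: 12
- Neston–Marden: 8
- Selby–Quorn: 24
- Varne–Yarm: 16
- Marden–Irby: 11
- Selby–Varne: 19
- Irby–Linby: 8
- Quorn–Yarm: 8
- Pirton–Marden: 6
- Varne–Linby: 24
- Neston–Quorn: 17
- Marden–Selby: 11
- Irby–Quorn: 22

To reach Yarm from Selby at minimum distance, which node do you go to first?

Candidate routes:
Selby - Marden - Pirton - Quorn - Yarm: 11+6+6+8 = 31
Selby - Marden - Quorn - Yarm: 11+5+8 = 24
Selby - Marden - Yarm: 11+12 = 23
Cheapest is Selby - Marden - Yarm at 23 km.
So from Selby the first move is to Marden.

Marden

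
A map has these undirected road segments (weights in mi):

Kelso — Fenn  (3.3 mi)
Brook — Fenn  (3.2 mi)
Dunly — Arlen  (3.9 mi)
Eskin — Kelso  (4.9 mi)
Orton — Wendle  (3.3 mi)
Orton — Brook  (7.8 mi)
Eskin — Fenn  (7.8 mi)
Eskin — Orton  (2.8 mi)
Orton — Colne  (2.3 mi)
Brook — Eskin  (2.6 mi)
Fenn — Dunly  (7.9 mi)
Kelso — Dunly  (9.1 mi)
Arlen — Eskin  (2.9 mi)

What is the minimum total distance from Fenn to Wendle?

11.9 mi

Settle nodes by increasing distance from Fenn:
Fenn: 0
Brook: 3.2  (via Fenn)
Kelso: 3.3  (via Fenn)
Eskin: 5.8  (via Brook)
Dunly: 7.9  (via Fenn)
Orton: 8.6  (via Eskin)
Arlen: 8.7  (via Eskin)
Colne: 10.9  (via Orton)
Wendle: 11.9  (via Orton)
Shortest route: Fenn → Brook → Eskin → Orton → Wendle = 11.9 mi.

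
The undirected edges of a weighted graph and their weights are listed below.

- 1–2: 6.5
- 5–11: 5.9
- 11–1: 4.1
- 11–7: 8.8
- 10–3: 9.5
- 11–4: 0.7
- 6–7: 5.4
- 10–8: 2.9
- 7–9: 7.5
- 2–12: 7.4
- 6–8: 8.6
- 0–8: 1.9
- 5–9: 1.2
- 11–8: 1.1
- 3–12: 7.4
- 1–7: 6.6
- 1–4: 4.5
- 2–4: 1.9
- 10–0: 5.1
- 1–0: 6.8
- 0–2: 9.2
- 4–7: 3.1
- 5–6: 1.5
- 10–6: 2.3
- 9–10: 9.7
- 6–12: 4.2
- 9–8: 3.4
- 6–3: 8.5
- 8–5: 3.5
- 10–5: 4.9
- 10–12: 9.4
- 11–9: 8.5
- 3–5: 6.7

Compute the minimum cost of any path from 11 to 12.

Enumerating some paths:
11–4–2–12: 0.7+1.9+7.4 = 10
11–8–10–6–12: 1.1+2.9+2.3+4.2 = 10.5
11–8–5–6–12: 1.1+3.5+1.5+4.2 = 10.3
The minimum is 10 via 11–4–2–12.

10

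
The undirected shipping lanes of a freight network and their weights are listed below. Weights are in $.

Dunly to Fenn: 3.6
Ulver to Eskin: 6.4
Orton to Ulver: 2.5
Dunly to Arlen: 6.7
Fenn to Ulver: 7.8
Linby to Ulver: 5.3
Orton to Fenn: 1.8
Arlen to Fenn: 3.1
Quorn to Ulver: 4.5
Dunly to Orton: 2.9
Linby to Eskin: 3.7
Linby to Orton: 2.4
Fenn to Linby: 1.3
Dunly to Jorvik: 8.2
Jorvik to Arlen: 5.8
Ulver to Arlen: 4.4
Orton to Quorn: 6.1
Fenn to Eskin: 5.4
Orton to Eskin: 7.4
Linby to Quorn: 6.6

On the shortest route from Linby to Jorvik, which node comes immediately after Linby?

Fenn

Candidate routes:
Linby → Fenn → Arlen → Jorvik: 1.3+3.1+5.8 = 10.2
Linby → Fenn → Dunly → Jorvik: 1.3+3.6+8.2 = 13.1
Linby → Orton → Fenn → Arlen → Jorvik: 2.4+1.8+3.1+5.8 = 13.1
The minimum is $10.2 via Linby → Fenn → Arlen → Jorvik.
So from Linby the first move is to Fenn.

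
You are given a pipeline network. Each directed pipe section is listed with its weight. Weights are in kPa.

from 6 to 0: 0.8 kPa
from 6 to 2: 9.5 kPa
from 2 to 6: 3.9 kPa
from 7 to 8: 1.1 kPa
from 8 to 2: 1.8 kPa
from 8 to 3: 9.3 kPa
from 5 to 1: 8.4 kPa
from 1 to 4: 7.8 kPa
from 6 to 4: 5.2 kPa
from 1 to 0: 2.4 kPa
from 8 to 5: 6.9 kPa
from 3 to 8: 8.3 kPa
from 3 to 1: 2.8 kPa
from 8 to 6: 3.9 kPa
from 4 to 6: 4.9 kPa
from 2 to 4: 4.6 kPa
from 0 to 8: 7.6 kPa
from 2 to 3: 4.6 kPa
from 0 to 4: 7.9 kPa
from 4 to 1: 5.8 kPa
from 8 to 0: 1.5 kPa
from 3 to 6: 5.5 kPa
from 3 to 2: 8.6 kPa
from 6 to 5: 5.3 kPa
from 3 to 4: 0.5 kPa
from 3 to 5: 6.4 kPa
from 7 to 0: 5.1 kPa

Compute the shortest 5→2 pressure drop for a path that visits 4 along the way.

Shortest 5→4: 5–1–4 = 16.2
Best 4 to 2: 4–6–2 costing 14.4
Total via 4: 16.2 + 14.4 = 30.6 kPa.

30.6 kPa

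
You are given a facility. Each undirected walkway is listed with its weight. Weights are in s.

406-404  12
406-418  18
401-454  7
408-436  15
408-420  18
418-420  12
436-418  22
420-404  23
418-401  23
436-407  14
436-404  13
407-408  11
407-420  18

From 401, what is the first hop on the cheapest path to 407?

Candidate routes:
401 - 418 - 420 - 407: 23+12+18 = 53
401 - 418 - 420 - 408 - 407: 23+12+18+11 = 64
401 - 418 - 436 - 407: 23+22+14 = 59
Cheapest is 401 - 418 - 420 - 407 at 53 s.
So from 401 the first move is to 418.

418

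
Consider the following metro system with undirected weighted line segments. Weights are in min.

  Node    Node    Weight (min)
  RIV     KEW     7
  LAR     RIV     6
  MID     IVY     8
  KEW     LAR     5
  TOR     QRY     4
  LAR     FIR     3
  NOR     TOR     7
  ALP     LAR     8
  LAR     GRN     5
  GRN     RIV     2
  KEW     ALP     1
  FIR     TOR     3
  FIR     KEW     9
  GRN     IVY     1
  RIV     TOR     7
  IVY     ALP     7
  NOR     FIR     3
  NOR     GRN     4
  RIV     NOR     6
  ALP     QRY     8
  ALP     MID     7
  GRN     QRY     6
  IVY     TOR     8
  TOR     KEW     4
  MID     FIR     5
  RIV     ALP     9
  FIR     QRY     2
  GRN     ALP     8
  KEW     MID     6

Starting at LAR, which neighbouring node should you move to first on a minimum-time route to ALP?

Compare a few routes:
LAR - ALP: 8 = 8
LAR - KEW - ALP: 5+1 = 6
Cheapest is LAR - KEW - ALP at 6 min.
So from LAR the first move is to KEW.

KEW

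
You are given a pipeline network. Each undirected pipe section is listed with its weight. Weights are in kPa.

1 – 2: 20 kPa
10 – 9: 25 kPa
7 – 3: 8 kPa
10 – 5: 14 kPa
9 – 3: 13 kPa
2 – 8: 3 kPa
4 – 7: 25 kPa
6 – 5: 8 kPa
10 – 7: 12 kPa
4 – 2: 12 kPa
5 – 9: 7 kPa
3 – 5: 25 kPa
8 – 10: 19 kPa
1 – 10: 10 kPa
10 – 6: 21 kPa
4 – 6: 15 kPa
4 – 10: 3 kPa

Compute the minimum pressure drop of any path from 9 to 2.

36 kPa

Settle nodes by increasing distance from 9:
9: 0
5: 7  (via 9)
3: 13  (via 9)
6: 15  (via 5)
7: 21  (via 3)
10: 21  (via 5)
4: 24  (via 10)
1: 31  (via 10)
2: 36  (via 4)
Shortest route: 9–5–10–4–2 = 36 kPa.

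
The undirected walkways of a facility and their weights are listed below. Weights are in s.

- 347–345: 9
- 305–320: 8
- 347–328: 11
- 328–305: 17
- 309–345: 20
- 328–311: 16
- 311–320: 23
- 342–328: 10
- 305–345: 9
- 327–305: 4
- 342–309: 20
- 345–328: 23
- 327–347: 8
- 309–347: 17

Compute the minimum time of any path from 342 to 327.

Running Dijkstra from 342:
342: 0
328: 10  (via 342)
309: 20  (via 342)
347: 21  (via 328)
311: 26  (via 328)
305: 27  (via 328)
327: 29  (via 347)
Shortest route: 342–328–347–327 = 29 s.

29 s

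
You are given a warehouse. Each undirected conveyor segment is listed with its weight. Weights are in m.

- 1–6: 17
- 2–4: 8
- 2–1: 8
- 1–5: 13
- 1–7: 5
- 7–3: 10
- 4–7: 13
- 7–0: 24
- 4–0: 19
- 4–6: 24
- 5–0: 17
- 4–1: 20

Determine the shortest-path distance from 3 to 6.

32 m

Enumerating some paths:
3 → 7 → 4 → 2 → 1 → 6: 10+13+8+8+17 = 56
3 → 7 → 4 → 6: 10+13+24 = 47
3 → 7 → 1 → 6: 10+5+17 = 32
3 → 7 → 1 → 2 → 4 → 6: 10+5+8+8+24 = 55
Cheapest is 3 → 7 → 1 → 6 at 32 m.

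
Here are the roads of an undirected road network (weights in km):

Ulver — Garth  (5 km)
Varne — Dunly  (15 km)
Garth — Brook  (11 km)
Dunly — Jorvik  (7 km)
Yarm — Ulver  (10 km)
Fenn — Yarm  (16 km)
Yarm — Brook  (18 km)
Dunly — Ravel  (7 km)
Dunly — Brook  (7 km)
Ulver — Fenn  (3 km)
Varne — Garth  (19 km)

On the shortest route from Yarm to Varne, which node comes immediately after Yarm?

Ulver

Enumerating some paths:
Yarm - Ulver - Garth - Brook - Dunly - Varne: 10+5+11+7+15 = 48
Yarm - Brook - Dunly - Varne: 18+7+15 = 40
Yarm - Fenn - Ulver - Garth - Varne: 16+3+5+19 = 43
Yarm - Ulver - Garth - Varne: 10+5+19 = 34
The minimum is 34 km via Yarm - Ulver - Garth - Varne.
So from Yarm the first move is to Ulver.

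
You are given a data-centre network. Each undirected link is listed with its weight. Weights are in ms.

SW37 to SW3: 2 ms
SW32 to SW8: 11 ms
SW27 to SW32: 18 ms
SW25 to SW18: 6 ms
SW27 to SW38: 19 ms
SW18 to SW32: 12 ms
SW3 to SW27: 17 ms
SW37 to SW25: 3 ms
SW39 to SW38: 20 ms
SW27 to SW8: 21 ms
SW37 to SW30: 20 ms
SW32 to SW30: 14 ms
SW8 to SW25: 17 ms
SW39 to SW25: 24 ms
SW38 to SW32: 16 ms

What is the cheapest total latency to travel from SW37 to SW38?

37 ms

Running Dijkstra from SW37:
SW37: 0
SW3: 2  (via SW37)
SW25: 3  (via SW37)
SW18: 9  (via SW25)
SW27: 19  (via SW3)
SW8: 20  (via SW25)
SW30: 20  (via SW37)
SW32: 21  (via SW18)
SW39: 27  (via SW25)
SW38: 37  (via SW32)
Shortest route: SW37–SW25–SW18–SW32–SW38 = 37 ms.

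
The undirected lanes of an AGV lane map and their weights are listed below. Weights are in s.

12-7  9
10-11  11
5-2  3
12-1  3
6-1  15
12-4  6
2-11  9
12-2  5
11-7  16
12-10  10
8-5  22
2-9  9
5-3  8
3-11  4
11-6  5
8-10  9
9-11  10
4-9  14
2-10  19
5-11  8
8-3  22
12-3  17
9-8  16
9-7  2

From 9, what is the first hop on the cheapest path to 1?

Candidate routes:
9 - 2 - 12 - 1: 9+5+3 = 17
9 - 7 - 12 - 1: 2+9+3 = 14
The minimum is 14 s via 9 - 7 - 12 - 1.
So from 9 the first move is to 7.

7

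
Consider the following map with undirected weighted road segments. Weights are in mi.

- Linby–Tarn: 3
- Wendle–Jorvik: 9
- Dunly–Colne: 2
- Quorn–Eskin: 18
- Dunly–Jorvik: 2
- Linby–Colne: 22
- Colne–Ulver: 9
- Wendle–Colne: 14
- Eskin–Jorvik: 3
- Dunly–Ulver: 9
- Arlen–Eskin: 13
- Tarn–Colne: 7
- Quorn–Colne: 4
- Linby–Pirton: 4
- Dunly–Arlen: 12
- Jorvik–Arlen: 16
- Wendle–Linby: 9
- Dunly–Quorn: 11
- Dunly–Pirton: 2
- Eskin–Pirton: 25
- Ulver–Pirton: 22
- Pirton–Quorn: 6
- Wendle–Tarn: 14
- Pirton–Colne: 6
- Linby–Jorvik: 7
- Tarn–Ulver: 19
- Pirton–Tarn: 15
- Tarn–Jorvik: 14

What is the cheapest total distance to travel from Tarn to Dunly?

Running Dijkstra from Tarn:
Tarn: 0
Linby: 3  (via Tarn)
Pirton: 7  (via Linby)
Colne: 7  (via Tarn)
Dunly: 9  (via Pirton)
Shortest route: Tarn → Linby → Pirton → Dunly = 9 mi.

9 mi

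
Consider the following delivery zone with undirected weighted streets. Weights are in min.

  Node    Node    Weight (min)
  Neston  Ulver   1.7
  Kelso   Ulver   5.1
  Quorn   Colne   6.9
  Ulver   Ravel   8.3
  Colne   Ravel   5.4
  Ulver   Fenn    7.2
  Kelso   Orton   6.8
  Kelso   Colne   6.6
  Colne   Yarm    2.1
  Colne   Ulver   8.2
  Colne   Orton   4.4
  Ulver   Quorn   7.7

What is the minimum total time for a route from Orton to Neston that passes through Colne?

14.3 min

Shortest Orton→Colne: Orton → Colne = 4.4
Best Colne to Neston: Colne → Ulver → Neston costing 9.9
Total via Colne: 4.4 + 9.9 = 14.3 min.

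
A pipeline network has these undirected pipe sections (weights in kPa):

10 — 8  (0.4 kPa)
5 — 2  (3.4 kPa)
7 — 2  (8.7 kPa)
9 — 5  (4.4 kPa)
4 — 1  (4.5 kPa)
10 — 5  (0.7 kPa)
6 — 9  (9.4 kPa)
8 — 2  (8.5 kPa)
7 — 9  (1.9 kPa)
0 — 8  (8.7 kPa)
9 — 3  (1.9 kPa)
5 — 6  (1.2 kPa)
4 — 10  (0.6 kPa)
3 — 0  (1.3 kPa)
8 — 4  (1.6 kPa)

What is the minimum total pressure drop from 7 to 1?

12.1 kPa

Enumerating some paths:
7 → 9 → 5 → 10 → 8 → 4 → 1: 1.9+4.4+0.7+0.4+1.6+4.5 = 13.5
7 → 9 → 5 → 10 → 4 → 1: 1.9+4.4+0.7+0.6+4.5 = 12.1
Cheapest is 7 → 9 → 5 → 10 → 4 → 1 at 12.1 kPa.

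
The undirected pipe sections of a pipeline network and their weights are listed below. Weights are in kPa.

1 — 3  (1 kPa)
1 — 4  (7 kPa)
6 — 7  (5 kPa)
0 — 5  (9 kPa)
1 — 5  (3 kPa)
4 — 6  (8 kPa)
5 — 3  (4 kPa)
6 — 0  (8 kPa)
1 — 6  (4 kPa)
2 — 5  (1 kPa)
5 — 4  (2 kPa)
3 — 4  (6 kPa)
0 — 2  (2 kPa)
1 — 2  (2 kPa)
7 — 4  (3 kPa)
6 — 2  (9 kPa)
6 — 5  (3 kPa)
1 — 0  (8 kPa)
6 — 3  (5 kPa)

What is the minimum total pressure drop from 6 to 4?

5 kPa

Settle nodes by increasing distance from 6:
6: 0
5: 3  (via 6)
1: 4  (via 6)
2: 4  (via 5)
3: 5  (via 6)
4: 5  (via 5)
Shortest route: 6–5–4 = 5 kPa.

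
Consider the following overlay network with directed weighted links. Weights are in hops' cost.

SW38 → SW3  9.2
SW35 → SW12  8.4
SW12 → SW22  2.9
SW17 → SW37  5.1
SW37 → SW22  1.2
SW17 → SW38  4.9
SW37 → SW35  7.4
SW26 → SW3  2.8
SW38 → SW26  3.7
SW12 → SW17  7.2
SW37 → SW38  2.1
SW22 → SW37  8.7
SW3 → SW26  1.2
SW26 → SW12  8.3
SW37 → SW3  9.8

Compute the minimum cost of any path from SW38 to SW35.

Candidate routes:
SW38 → SW26 → SW12 → SW22 → SW37 → SW35: 3.7+8.3+2.9+8.7+7.4 = 31
SW38 → SW3 → SW26 → SW12 → SW22 → SW37 → SW35: 9.2+1.2+8.3+2.9+8.7+7.4 = 37.7
SW38 → SW26 → SW12 → SW17 → SW37 → SW35: 3.7+8.3+7.2+5.1+7.4 = 31.7
The minimum is 31 hops' cost via SW38 → SW26 → SW12 → SW22 → SW37 → SW35.

31 hops' cost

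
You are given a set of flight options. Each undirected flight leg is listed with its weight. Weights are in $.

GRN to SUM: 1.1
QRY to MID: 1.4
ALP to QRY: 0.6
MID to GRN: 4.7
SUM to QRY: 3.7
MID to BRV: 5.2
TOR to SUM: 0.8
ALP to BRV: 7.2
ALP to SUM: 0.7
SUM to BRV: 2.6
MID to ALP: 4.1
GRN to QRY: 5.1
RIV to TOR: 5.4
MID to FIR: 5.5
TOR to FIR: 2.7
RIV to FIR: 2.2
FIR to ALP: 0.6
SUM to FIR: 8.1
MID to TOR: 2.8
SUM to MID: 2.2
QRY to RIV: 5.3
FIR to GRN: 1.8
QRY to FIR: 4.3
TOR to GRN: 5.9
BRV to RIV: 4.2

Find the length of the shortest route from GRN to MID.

$3.3

Enumerating some paths:
GRN → SUM → MID: 1.1+2.2 = 3.3
GRN → SUM → ALP → QRY → MID: 1.1+0.7+0.6+1.4 = 3.8
GRN → FIR → ALP → QRY → MID: 1.8+0.6+0.6+1.4 = 4.4
Cheapest is GRN → SUM → MID at $3.3.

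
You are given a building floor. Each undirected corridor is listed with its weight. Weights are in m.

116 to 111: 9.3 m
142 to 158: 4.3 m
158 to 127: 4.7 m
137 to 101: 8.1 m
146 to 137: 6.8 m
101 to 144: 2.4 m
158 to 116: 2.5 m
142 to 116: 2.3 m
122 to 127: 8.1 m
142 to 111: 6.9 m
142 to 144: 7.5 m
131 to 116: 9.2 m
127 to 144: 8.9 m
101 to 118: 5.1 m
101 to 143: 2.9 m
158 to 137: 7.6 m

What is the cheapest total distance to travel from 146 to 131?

26.1 m

Shortest distances from 146:
146: 0
137: 6.8  (via 146)
158: 14.4  (via 137)
101: 14.9  (via 137)
116: 16.9  (via 158)
144: 17.3  (via 101)
143: 17.8  (via 101)
142: 18.7  (via 158)
127: 19.1  (via 158)
118: 20  (via 101)
111: 25.6  (via 142)
131: 26.1  (via 116)
Shortest route: 146–137–158–116–131 = 26.1 m.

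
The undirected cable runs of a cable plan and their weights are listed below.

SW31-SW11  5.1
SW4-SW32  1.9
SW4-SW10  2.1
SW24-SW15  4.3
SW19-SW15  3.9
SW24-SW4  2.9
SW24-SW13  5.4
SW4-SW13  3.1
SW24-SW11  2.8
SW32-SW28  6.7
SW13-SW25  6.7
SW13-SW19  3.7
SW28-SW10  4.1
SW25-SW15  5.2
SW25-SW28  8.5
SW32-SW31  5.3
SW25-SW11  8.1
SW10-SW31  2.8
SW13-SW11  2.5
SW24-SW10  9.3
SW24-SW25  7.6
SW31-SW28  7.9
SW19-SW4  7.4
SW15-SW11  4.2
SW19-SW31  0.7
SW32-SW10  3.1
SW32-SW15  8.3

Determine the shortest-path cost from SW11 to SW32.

Running Dijkstra from SW11:
SW11: 0
SW13: 2.5  (via SW11)
SW24: 2.8  (via SW11)
SW15: 4.2  (via SW11)
SW31: 5.1  (via SW11)
SW4: 5.6  (via SW13)
SW19: 5.8  (via SW31)
SW32: 7.5  (via SW4)
Shortest route: SW11–SW13–SW4–SW32 = 7.5.

7.5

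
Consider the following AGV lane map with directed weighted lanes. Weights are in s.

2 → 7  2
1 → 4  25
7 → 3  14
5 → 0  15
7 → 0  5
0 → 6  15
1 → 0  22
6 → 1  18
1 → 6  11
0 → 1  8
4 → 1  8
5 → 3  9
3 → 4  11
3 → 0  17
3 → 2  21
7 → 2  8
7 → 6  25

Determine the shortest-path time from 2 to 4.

27 s

Shortest distances from 2:
2: 0
7: 2  (via 2)
0: 7  (via 7)
1: 15  (via 0)
3: 16  (via 7)
6: 22  (via 0)
4: 27  (via 3)
Shortest route: 2 → 7 → 3 → 4 = 27 s.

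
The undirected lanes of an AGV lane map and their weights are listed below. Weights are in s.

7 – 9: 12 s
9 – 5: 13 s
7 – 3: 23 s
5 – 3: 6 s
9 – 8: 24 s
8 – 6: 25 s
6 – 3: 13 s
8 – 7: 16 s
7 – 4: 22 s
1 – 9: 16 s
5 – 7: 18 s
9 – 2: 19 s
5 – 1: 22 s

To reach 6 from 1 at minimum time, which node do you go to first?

5

Candidate routes:
1 - 5 - 3 - 6: 22+6+13 = 41
1 - 9 - 5 - 3 - 6: 16+13+6+13 = 48
1 - 9 - 7 - 3 - 6: 16+12+23+13 = 64
Cheapest is 1 - 5 - 3 - 6 at 41 s.
So from 1 the first move is to 5.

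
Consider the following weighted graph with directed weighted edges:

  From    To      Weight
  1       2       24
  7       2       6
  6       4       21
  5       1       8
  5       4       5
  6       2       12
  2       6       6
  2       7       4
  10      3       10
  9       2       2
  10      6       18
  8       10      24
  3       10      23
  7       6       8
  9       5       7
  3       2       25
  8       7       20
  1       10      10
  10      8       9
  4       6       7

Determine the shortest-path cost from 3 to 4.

52

Compare a few routes:
3 - 2 - 6 - 4: 25+6+21 = 52
3 - 2 - 7 - 6 - 4: 25+4+8+21 = 58
3 - 10 - 6 - 4: 23+18+21 = 62
3 - 10 - 8 - 7 - 6 - 4: 23+9+20+8+21 = 81
The minimum is 52 via 3 - 2 - 6 - 4.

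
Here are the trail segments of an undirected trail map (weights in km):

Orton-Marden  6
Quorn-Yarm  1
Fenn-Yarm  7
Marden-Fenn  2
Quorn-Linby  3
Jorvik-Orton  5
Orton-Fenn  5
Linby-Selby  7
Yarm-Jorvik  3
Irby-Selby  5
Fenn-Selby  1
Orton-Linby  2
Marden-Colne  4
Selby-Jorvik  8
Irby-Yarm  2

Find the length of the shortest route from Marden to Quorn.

10 km

Settle nodes by increasing distance from Marden:
Marden: 0
Fenn: 2  (via Marden)
Selby: 3  (via Fenn)
Colne: 4  (via Marden)
Orton: 6  (via Marden)
Linby: 8  (via Orton)
Irby: 8  (via Selby)
Yarm: 9  (via Fenn)
Quorn: 10  (via Yarm)
Shortest route: Marden–Fenn–Yarm–Quorn = 10 km.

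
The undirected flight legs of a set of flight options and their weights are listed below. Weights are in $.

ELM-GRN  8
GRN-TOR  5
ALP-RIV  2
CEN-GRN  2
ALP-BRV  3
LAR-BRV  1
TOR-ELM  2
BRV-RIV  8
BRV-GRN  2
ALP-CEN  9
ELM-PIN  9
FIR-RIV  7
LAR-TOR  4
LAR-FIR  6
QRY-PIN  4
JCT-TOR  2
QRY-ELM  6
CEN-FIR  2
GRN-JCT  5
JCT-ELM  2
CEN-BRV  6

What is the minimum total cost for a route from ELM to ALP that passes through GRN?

$12

Best ELM to GRN: ELM → TOR → GRN costing 7
Best GRN to ALP: GRN → BRV → ALP costing 5
Total via GRN: 7 + 5 = $12.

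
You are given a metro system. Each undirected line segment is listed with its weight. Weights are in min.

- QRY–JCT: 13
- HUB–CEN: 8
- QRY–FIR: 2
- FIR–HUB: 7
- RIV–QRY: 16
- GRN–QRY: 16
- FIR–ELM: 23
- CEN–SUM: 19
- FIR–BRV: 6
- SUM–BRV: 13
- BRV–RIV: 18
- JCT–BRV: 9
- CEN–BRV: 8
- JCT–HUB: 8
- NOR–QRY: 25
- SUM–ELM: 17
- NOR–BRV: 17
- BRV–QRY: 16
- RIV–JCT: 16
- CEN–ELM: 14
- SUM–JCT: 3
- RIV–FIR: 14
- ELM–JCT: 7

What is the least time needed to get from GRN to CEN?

Candidate routes:
GRN - QRY - FIR - BRV - CEN: 16+2+6+8 = 32
GRN - QRY - FIR - HUB - CEN: 16+2+7+8 = 33
The minimum is 32 min via GRN - QRY - FIR - BRV - CEN.

32 min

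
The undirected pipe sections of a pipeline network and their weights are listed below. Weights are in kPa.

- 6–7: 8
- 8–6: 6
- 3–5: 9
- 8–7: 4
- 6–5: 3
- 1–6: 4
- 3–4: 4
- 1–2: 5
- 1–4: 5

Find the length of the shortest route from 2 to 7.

Compare a few routes:
2 → 1 → 6 → 7: 5+4+8 = 17
2 → 1 → 4 → 3 → 5 → 6 → 7: 5+5+4+9+3+8 = 34
2 → 1 → 6 → 8 → 7: 5+4+6+4 = 19
The minimum is 17 kPa via 2 → 1 → 6 → 7.

17 kPa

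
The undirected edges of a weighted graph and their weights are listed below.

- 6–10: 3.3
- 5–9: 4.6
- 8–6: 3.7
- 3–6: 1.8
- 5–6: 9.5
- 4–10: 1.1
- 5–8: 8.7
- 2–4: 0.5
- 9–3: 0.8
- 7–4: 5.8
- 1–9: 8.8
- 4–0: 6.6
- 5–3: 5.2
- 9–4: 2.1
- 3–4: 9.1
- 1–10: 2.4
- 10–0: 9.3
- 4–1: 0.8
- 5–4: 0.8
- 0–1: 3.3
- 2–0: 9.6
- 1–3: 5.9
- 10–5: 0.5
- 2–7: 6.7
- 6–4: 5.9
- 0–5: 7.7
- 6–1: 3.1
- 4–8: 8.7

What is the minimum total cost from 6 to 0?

Running Dijkstra from 6:
6: 0
3: 1.8  (via 6)
9: 2.6  (via 3)
1: 3.1  (via 6)
10: 3.3  (via 6)
8: 3.7  (via 6)
5: 3.8  (via 10)
4: 3.9  (via 1)
2: 4.4  (via 4)
0: 6.4  (via 1)
Shortest route: 6 → 1 → 0 = 6.4.

6.4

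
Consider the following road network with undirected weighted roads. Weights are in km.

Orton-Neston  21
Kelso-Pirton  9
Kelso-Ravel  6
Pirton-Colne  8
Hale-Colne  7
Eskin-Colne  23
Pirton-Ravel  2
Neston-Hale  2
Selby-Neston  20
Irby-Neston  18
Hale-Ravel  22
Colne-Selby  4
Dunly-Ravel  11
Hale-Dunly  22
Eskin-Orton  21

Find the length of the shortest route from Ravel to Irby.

Shortest distances from Ravel:
Ravel: 0
Pirton: 2  (via Ravel)
Kelso: 6  (via Ravel)
Colne: 10  (via Pirton)
Dunly: 11  (via Ravel)
Selby: 14  (via Colne)
Hale: 17  (via Colne)
Neston: 19  (via Hale)
Eskin: 33  (via Colne)
Irby: 37  (via Neston)
Shortest route: Ravel–Pirton–Colne–Hale–Neston–Irby = 37 km.

37 km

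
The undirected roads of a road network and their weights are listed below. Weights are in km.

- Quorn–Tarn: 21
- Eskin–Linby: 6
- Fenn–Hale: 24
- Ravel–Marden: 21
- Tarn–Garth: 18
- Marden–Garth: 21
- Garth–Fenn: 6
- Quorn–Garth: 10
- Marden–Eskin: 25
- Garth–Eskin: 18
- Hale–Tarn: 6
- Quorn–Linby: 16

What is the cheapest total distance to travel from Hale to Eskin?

42 km

Settle nodes by increasing distance from Hale:
Hale: 0
Tarn: 6  (via Hale)
Fenn: 24  (via Hale)
Garth: 24  (via Tarn)
Quorn: 27  (via Tarn)
Eskin: 42  (via Garth)
Shortest route: Hale → Tarn → Garth → Eskin = 42 km.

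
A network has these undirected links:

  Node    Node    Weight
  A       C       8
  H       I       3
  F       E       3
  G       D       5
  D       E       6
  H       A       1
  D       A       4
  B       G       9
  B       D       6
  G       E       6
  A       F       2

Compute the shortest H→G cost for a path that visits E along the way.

Best H to E: H → A → F → E costing 6
Best E to G: E → G costing 6
Total via E: 6 + 6 = 12.

12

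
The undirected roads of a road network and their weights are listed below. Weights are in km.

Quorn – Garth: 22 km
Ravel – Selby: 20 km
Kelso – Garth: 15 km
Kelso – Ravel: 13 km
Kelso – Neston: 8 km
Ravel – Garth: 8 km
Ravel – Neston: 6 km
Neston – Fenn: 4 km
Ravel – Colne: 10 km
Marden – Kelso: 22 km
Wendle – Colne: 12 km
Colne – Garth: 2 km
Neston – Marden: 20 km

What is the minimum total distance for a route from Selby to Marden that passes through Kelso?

Best Selby to Kelso: Selby → Ravel → Kelso costing 33
Best Kelso to Marden: Kelso → Marden costing 22
Total via Kelso: 33 + 22 = 55 km.

55 km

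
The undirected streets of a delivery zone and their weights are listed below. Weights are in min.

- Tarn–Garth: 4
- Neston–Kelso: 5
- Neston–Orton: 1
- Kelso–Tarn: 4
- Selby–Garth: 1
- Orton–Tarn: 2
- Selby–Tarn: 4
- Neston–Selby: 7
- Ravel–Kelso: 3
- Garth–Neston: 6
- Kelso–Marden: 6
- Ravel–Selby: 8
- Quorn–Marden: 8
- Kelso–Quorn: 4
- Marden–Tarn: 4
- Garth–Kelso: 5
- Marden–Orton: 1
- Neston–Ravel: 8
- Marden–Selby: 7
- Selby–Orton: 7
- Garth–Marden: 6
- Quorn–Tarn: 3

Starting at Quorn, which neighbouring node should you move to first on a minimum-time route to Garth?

Tarn

Candidate routes:
Quorn - Kelso - Garth: 4+5 = 9
Quorn - Kelso - Tarn - Garth: 4+4+4 = 12
Quorn - Tarn - Selby - Garth: 3+4+1 = 8
Quorn - Tarn - Garth: 3+4 = 7
The minimum is 7 min via Quorn - Tarn - Garth.
So from Quorn the first move is to Tarn.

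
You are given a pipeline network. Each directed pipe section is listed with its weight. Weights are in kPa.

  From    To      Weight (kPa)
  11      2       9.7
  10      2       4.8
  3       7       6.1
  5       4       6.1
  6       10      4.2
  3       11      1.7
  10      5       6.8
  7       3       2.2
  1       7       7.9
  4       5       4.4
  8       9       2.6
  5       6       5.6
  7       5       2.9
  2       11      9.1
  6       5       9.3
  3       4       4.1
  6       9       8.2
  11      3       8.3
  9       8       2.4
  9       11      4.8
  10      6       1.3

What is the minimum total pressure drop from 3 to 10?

Candidate routes:
3 → 7 → 5 → 6 → 10: 6.1+2.9+5.6+4.2 = 18.8
3 → 4 → 5 → 6 → 10: 4.1+4.4+5.6+4.2 = 18.3
The minimum is 18.3 kPa via 3 → 4 → 5 → 6 → 10.

18.3 kPa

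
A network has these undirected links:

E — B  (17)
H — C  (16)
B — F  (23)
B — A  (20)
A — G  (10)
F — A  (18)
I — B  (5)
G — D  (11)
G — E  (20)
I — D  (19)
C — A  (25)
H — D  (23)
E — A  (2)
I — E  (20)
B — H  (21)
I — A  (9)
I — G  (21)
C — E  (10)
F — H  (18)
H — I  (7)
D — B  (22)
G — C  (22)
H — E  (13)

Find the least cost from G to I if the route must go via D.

Shortest G→D: G → D = 11
Shortest D→I: D → I = 19
Total via D: 11 + 19 = 30.

30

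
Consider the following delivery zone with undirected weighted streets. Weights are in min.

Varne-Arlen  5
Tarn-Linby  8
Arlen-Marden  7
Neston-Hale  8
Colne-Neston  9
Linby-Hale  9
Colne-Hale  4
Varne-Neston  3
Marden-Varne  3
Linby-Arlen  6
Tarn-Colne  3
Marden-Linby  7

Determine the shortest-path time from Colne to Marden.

15 min

Settle nodes by increasing distance from Colne:
Colne: 0
Tarn: 3  (via Colne)
Hale: 4  (via Colne)
Neston: 9  (via Colne)
Linby: 11  (via Tarn)
Varne: 12  (via Neston)
Marden: 15  (via Varne)
Shortest route: Colne → Neston → Varne → Marden = 15 min.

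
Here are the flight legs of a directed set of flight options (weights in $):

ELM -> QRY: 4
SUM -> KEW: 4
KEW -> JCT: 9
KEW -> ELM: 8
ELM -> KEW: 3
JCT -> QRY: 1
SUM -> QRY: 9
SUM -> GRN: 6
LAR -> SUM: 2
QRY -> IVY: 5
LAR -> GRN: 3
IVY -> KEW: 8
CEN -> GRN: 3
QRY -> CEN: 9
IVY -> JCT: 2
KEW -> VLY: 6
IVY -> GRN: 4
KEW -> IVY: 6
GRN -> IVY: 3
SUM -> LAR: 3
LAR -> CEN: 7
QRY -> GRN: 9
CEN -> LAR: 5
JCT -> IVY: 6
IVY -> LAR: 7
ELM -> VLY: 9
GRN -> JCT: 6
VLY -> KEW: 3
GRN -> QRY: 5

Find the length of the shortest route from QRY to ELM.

$21

Compare a few routes:
QRY → GRN → IVY → KEW → ELM: 9+3+8+8 = 28
QRY → IVY → KEW → ELM: 5+8+8 = 21
QRY → IVY → LAR → SUM → KEW → ELM: 5+7+2+4+8 = 26
QRY → CEN → LAR → SUM → KEW → ELM: 9+5+2+4+8 = 28
Cheapest is QRY → IVY → KEW → ELM at $21.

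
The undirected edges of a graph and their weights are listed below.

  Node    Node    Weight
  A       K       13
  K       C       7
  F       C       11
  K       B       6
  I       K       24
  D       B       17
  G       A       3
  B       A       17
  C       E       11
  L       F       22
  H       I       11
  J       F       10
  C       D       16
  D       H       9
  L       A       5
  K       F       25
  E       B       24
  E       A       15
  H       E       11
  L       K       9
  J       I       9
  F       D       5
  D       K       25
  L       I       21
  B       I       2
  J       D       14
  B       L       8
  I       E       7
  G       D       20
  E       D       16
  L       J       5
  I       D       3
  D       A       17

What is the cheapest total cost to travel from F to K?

Settle nodes by increasing distance from F:
F: 0
D: 5  (via F)
I: 8  (via D)
B: 10  (via I)
J: 10  (via F)
C: 11  (via F)
H: 14  (via D)
E: 15  (via I)
L: 15  (via J)
K: 16  (via B)
Shortest route: F → D → I → B → K = 16.

16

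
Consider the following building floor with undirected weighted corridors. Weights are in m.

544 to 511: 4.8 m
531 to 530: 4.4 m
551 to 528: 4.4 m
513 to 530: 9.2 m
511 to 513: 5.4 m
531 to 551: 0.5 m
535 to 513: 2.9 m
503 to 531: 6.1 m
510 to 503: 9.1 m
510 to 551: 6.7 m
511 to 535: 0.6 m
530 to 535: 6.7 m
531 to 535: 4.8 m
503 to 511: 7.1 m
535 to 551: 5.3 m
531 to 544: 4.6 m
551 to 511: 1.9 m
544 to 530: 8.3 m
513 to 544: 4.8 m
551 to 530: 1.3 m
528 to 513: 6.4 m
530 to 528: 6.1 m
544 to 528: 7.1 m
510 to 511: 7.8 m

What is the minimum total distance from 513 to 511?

Settle nodes by increasing distance from 513:
513: 0
535: 2.9  (via 513)
511: 3.5  (via 535)
Shortest route: 513–535–511 = 3.5 m.

3.5 m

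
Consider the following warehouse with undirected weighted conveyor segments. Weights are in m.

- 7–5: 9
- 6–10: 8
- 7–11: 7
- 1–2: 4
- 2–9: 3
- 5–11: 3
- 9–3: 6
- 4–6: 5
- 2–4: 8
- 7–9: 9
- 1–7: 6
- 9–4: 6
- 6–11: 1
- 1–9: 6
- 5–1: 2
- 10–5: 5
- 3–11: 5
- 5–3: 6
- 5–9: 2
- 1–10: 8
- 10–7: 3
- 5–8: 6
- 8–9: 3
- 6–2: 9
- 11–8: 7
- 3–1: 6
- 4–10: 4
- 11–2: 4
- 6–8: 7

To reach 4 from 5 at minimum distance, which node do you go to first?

Enumerating some paths:
5 → 9 → 4: 2+6 = 8
5 → 11 → 6 → 4: 3+1+5 = 9
5 → 10 → 4: 5+4 = 9
5 → 9 → 2 → 4: 2+3+8 = 13
The minimum is 8 m via 5 → 9 → 4.
So from 5 the first move is to 9.

9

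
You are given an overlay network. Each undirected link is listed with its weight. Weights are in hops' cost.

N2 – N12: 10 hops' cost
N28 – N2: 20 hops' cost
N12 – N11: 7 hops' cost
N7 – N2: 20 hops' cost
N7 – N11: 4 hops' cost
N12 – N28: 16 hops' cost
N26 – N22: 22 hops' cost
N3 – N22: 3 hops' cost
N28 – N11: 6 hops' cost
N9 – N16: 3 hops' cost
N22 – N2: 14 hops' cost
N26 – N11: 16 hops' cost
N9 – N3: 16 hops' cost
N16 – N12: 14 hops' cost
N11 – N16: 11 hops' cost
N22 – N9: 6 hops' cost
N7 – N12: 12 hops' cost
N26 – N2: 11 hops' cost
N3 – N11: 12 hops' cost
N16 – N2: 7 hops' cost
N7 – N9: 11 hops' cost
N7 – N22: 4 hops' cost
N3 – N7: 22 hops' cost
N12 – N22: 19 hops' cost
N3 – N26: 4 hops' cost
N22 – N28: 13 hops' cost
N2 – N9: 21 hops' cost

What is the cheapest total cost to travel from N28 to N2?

Running Dijkstra from N28:
N28: 0
N11: 6  (via N28)
N7: 10  (via N11)
N22: 13  (via N28)
N12: 13  (via N11)
N3: 16  (via N22)
N16: 17  (via N11)
N9: 19  (via N22)
N2: 20  (via N28)
Shortest route: N28 → N2 = 20 hops' cost.

20 hops' cost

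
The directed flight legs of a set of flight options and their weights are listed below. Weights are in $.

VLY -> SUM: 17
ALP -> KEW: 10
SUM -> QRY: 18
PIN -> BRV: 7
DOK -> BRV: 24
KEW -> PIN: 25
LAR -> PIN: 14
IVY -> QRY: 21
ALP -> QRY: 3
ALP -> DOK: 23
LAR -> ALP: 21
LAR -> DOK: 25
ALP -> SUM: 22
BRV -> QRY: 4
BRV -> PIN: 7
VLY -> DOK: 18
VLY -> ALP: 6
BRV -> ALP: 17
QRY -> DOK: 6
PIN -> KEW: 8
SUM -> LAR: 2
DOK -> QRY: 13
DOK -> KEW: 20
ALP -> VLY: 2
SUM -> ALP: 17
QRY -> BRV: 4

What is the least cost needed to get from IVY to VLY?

Shortest distances from IVY:
IVY: 0
QRY: 21  (via IVY)
BRV: 25  (via QRY)
DOK: 27  (via QRY)
PIN: 32  (via BRV)
KEW: 40  (via PIN)
ALP: 42  (via BRV)
VLY: 44  (via ALP)
Shortest route: IVY → QRY → BRV → ALP → VLY = $44.

$44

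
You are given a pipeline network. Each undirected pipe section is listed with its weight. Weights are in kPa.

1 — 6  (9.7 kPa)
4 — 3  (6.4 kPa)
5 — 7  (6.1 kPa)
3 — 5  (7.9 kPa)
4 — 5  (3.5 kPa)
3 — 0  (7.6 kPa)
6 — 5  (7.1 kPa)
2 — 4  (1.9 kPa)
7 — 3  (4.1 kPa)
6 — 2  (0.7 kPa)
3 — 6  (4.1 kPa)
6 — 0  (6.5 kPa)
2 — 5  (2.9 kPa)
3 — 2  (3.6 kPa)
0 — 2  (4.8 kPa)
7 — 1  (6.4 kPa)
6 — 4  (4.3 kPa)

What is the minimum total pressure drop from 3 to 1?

10.5 kPa

Candidate routes:
3–4–2–6–1: 6.4+1.9+0.7+9.7 = 18.7
3–2–6–1: 3.6+0.7+9.7 = 14
3–6–1: 4.1+9.7 = 13.8
3–7–1: 4.1+6.4 = 10.5
Cheapest is 3–7–1 at 10.5 kPa.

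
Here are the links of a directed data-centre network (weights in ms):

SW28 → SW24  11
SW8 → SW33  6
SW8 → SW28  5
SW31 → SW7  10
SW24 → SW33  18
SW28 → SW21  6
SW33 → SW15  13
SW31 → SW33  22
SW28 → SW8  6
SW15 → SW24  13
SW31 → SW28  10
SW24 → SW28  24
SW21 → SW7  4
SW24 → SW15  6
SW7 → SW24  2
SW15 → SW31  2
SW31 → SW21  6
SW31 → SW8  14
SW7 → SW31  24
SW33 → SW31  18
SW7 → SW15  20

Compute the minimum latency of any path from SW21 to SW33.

Compare a few routes:
SW21 - SW7 - SW24 - SW15 - SW31 - SW28 - SW8 - SW33: 4+2+6+2+10+6+6 = 36
SW21 - SW7 - SW24 - SW15 - SW31 - SW8 - SW33: 4+2+6+2+14+6 = 34
SW21 - SW7 - SW24 - SW33: 4+2+18 = 24
The minimum is 24 ms via SW21 - SW7 - SW24 - SW33.

24 ms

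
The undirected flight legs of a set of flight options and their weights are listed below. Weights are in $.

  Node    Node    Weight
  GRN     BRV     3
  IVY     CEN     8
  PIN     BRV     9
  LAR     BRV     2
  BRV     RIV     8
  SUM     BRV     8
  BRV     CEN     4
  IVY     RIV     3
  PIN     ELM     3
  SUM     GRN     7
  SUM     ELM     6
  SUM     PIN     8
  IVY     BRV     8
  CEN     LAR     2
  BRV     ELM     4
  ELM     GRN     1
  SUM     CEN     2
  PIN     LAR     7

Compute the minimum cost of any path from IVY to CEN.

Shortest distances from IVY:
IVY: 0
RIV: 3  (via IVY)
CEN: 8  (via IVY)
Shortest route: IVY → CEN = $8.

$8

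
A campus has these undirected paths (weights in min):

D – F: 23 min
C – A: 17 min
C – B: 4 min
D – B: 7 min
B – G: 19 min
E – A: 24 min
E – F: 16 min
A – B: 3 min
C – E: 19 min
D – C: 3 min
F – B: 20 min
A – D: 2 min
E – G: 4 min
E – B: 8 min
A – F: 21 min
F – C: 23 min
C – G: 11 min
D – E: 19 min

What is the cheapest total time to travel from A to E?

Settle nodes by increasing distance from A:
A: 0
D: 2  (via A)
B: 3  (via A)
C: 5  (via D)
E: 11  (via B)
Shortest route: A → B → E = 11 min.

11 min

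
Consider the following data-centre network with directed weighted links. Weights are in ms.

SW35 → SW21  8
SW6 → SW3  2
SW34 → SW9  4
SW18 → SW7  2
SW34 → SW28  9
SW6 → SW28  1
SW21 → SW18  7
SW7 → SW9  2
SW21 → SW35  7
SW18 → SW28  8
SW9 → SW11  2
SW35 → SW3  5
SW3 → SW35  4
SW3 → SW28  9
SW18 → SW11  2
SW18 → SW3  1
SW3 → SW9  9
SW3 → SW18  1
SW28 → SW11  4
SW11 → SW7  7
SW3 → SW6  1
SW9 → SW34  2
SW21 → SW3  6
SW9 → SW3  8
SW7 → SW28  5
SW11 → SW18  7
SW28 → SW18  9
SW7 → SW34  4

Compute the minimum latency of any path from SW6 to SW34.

9 ms

Settle nodes by increasing distance from SW6:
SW6: 0
SW28: 1  (via SW6)
SW3: 2  (via SW6)
SW18: 3  (via SW3)
SW7: 5  (via SW18)
SW11: 5  (via SW28)
SW35: 6  (via SW3)
SW9: 7  (via SW7)
SW34: 9  (via SW7)
Shortest route: SW6–SW3–SW18–SW7–SW34 = 9 ms.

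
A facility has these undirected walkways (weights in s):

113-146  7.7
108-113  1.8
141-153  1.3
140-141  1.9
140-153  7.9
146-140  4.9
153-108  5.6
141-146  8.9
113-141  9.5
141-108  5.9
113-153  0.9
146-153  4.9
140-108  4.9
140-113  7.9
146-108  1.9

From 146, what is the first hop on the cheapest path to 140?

140

Compare a few routes:
146 → 108 → 113 → 153 → 141 → 140: 1.9+1.8+0.9+1.3+1.9 = 7.8
146 → 153 → 141 → 140: 4.9+1.3+1.9 = 8.1
146 → 140: 4.9 = 4.9
146 → 108 → 140: 1.9+4.9 = 6.8
Cheapest is 146 → 140 at 4.9 s.
So from 146 the first move is to 140.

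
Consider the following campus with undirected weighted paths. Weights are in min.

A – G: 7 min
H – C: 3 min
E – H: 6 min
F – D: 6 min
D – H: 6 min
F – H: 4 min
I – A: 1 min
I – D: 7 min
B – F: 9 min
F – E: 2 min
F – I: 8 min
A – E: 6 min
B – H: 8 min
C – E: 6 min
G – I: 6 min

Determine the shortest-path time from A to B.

17 min

Compare a few routes:
A → E → F → B: 6+2+9 = 17
A → I → F → B: 1+8+9 = 18
The minimum is 17 min via A → E → F → B.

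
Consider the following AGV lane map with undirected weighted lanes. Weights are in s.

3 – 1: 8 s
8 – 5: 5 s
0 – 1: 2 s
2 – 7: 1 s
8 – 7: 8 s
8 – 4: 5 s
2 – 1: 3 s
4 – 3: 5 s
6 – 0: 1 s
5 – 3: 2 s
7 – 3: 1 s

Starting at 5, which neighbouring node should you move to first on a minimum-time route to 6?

Enumerating some paths:
5–8–7–2–1–0–6: 5+8+1+3+2+1 = 20
5–3–1–0–6: 2+8+2+1 = 13
5–3–7–2–1–0–6: 2+1+1+3+2+1 = 10
The minimum is 10 s via 5–3–7–2–1–0–6.
So from 5 the first move is to 3.

3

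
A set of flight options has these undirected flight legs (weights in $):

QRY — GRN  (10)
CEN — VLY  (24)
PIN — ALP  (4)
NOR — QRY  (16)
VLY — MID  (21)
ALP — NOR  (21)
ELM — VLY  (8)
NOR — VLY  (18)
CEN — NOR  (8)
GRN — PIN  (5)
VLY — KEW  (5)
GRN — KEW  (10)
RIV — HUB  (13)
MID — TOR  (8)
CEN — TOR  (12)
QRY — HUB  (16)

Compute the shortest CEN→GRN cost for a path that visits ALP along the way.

Best CEN to ALP: CEN → NOR → ALP costing 29
Shortest ALP→GRN: ALP → PIN → GRN = 9
Total via ALP: 29 + 9 = $38.

$38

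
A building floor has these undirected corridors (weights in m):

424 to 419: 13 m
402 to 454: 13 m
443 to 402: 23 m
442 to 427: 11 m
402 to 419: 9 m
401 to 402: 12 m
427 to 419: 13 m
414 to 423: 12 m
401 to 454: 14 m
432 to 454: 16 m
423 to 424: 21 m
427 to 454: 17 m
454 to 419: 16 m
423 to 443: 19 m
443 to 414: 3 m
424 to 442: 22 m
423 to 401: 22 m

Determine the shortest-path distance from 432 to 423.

Candidate routes:
432–454–402–401–423: 16+13+12+22 = 63
432–454–401–423: 16+14+22 = 52
The minimum is 52 m via 432–454–401–423.

52 m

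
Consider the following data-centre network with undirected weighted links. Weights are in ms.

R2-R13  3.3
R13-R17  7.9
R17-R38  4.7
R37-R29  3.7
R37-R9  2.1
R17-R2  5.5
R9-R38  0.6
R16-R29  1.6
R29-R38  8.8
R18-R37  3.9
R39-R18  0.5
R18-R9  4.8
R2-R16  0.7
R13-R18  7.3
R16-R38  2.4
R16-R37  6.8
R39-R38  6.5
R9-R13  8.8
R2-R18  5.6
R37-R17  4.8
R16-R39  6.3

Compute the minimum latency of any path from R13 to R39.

7.8 ms

Running Dijkstra from R13:
R13: 0
R2: 3.3  (via R13)
R16: 4  (via R2)
R29: 5.6  (via R16)
R38: 6.4  (via R16)
R9: 7  (via R38)
R18: 7.3  (via R13)
R39: 7.8  (via R18)
Shortest route: R13–R18–R39 = 7.8 ms.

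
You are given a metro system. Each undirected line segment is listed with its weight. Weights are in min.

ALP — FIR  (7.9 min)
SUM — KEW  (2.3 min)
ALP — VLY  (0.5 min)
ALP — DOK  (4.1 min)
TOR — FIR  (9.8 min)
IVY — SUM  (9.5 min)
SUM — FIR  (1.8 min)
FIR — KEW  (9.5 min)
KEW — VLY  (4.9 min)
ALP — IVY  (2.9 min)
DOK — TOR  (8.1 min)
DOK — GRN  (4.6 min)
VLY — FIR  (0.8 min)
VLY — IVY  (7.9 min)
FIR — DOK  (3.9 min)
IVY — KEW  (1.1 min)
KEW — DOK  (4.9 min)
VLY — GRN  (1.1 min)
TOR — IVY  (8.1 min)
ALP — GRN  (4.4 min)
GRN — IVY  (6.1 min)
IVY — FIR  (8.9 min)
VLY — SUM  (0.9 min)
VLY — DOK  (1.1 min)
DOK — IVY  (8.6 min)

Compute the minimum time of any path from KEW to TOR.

Settle nodes by increasing distance from KEW:
KEW: 0
IVY: 1.1  (via KEW)
SUM: 2.3  (via KEW)
VLY: 3.2  (via SUM)
ALP: 3.7  (via VLY)
FIR: 4  (via VLY)
GRN: 4.3  (via VLY)
DOK: 4.3  (via VLY)
TOR: 9.2  (via IVY)
Shortest route: KEW → IVY → TOR = 9.2 min.

9.2 min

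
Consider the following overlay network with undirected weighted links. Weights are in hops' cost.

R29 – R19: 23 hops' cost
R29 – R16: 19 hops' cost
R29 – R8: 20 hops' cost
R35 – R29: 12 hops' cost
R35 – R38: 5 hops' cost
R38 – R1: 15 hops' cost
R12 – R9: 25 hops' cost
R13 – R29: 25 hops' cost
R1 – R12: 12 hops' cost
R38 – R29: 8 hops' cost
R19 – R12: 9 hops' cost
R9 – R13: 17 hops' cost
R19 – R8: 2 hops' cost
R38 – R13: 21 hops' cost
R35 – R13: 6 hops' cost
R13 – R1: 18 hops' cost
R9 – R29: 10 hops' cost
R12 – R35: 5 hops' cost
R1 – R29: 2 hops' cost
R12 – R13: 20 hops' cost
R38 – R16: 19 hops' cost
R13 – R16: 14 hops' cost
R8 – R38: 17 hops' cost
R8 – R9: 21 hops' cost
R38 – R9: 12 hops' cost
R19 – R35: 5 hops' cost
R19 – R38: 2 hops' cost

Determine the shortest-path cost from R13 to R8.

Settle nodes by increasing distance from R13:
R13: 0
R35: 6  (via R13)
R19: 11  (via R35)
R38: 11  (via R35)
R12: 11  (via R35)
R8: 13  (via R19)
Shortest route: R13 → R35 → R19 → R8 = 13 hops' cost.

13 hops' cost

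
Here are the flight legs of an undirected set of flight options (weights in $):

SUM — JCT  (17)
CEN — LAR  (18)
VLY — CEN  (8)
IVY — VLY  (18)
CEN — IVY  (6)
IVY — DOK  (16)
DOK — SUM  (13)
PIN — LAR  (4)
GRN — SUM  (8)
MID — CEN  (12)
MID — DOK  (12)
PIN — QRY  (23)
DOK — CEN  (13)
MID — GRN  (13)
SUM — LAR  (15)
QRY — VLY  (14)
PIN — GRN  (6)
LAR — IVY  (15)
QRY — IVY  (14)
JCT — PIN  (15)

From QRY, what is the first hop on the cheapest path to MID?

IVY

Candidate routes:
QRY–VLY–CEN–MID: 14+8+12 = 34
QRY–IVY–CEN–MID: 14+6+12 = 32
The minimum is $32 via QRY–IVY–CEN–MID.
So from QRY the first move is to IVY.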